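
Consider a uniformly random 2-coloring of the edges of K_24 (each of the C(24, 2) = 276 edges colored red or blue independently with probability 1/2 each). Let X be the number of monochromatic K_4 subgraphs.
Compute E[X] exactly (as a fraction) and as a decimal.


Let X = Σ_S X_S over the C(24, 4) = 10626 subsets S of size 4, where X_S = 1 if the K_4 on S is monochromatic.
For a fixed S, the K_4 on S has C(4, 2) = 6 edges. P[all 6 edges red] = (1/2)^6, and likewise for blue, so P[monochromatic] = 2·(1/2)^6 = 2^{1 − 6} = 1/32.
Summing: E[X] = C(24, 4) · 2^{1 − 6} = 10626 · 1/32 = 5313/16.
Numerically: E[X] ≈ 332.0625.

E[X] = C(24,4)·2^(1−C(4,2)) = 5313/16 ≈ 332.0625.


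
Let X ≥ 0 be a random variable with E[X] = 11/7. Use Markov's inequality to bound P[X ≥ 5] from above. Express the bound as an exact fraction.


μ = E[X] = 11/7, a = 5.
Markov: P[X ≥ 5] ≤ μ/a = (11/7)/5 = 11/35.
Numerically: ≈ 0.314286.
(Since a = 5 > μ = 1.571429, the bound 11/35 is < 1 and informative.)

P[X ≥ 5] ≤ 11/35 ≈ 0.314286.


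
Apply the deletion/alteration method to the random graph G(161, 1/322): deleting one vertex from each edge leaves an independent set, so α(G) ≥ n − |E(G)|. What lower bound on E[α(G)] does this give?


E[|E(G)|] = C(161, 2)·p = 12880 · (1/322) = 40.
E[α(G)] ≥ n − E[|E(G)|] = 161 − 40 = 121.
Numerically: ≈ 121.0000.
(This is only a lower bound; the true E[α(G)] may be larger.)

E[α(G)] ≥ 121 ≈ 121.0000.


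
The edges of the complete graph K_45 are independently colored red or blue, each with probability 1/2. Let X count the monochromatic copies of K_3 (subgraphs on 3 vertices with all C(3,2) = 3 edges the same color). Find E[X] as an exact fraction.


Let X = Σ_S X_S over the C(45, 3) = 14190 subsets S of size 3, where X_S = 1 if the K_3 on S is monochromatic.
For a fixed S, the K_3 on S has C(3, 2) = 3 edges. P[all 3 edges red] = (1/2)^3, and likewise for blue, so P[monochromatic] = 2·(1/2)^3 = 2^{1 − 3} = 1/4.
By linearity of expectation: E[X] = C(45, 3) · 2^{1 − 3} = 14190 · 1/4 = 7095/2.
Numerically: E[X] ≈ 3547.50000.

E[X] = C(45,3)·2^(1−C(3,2)) = 7095/2 ≈ 3547.50000.


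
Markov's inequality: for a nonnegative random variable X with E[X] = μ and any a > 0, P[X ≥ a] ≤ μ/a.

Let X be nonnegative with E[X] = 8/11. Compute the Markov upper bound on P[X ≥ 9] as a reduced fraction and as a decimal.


μ = E[X] = 8/11, a = 9.
Markov: P[X ≥ 9] ≤ μ/a = (8/11)/9 = 8/99.
Numerically: ≈ 0.080808.
(Since a = 9 > μ = 0.727273, the bound 8/99 is < 1 and informative.)

P[X ≥ 9] ≤ 8/99 ≈ 0.080808.


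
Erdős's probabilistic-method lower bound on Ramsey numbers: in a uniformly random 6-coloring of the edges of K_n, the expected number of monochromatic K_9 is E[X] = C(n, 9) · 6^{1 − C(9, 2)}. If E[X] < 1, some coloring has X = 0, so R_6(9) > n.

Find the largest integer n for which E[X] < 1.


We need C(n, 9) · 6^{1 − 36} < 1, i.e. C(n, 9) < 6^{36 − 1} = 1719070799748422591028658176.
Check values of n near the boundary:
  n = 4403: C(4403, 9) = 1699894433046281918452233150; 1699894433046281918452233150 < 1719070799748422591028658176? YES
  n = 4404: C(4404, 9) = 1703375445537161676647015880; 1703375445537161676647015880 < 1719070799748422591028658176? YES
  n = 4405: C(4405, 9) = 1706862792900636302463627150; 1706862792900636302463627150 < 1719070799748422591028658176? YES
  n = 4406: C(4406, 9) = 1710356485221788389505285700; 1710356485221788389505285700 < 1719070799748422591028658176? YES
  n = 4407: C(4407, 9) = 1713856532599459170657070050; 1713856532599459170657070050 < 1719070799748422591028658176? YES
  n = 4408: C(4408, 9) = 1717362945146264156457459600; 1717362945146264156457459600 < 1719070799748422591028658176? YES
  n = 4409: C(4409, 9) = 1720875732988608787686577131; 1720875732988608787686577131 < 1719070799748422591028658176? NO
  n = 4410: C(4410, 9) = 1724394906266704102180823710; 1724394906266704102180823710 < 1719070799748422591028658176? NO
  n = 4411: C(4411, 9) = 1727920475134582415883601405; 1727920475134582415883601405 < 1719070799748422591028658176? NO
The largest n with C(n, 9) < 1719070799748422591028658176 is n = 4408 (where E[X] = 35778394690547169926197075/35813974994758803979763712 ≈ 0.999). Hence R_6(9) > 4408, i.e. R_6(9) ≥ 4409.

Largest n = 4408; hence R_6(9) > 4408.


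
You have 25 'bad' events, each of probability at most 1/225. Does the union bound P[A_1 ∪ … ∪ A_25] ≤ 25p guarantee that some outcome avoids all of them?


Union bound: P[∪_{i=1}^{25} A_i] ≤ Σ_i P[A_i] ≤ 25·p = 25·(1/225) = 1/9.
Numerically: 1/9 ≈ 0.111.
Is 1/9 < 1? YES.
Since P[∪ A_i] ≤ 1/9 < 1, the complement has P[∩ A_i^c] ≥ 1 − 1/9 = 8/9 > 0, so some outcome avoids every A_i.

25·p = 1/9 ≈ 0.111; existence CERTIFIED by the union bound.


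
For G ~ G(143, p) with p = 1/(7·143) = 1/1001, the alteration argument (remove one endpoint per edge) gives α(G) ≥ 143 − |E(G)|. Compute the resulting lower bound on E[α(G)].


E[|E(G)|] = C(143, 2)·p = 10153 · (1/1001) = 71/7.
E[α(G)] ≥ n − E[|E(G)|] = 143 − 71/7 = 930/7.
Numerically: ≈ 132.857143.
(This is only a lower bound; the true E[α(G)] may be larger.)

E[α(G)] ≥ 930/7 ≈ 132.857143.


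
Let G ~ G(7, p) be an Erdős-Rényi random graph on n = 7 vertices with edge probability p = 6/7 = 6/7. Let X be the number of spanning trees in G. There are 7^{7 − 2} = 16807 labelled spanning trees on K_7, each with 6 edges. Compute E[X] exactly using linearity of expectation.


K_7 has 7^{7 − 2} = 16807 labelled spanning trees.
For each such spanning tree H, let X_H = 1 if all 6 edges of H are present in G. Then P[X_H = 1] = p^{6} = (6/7)^{6} = 46656/117649.
Summing the indicators: E[X] = Σ_H E[X_H] = 16807 · p^{6} = 16807 · 46656/117649 = 46656/7.
Numerically: E[X] ≈ 6.67e+03.

E[X] = 16807 · (6/7)^{6} = 46656/7 ≈ 6.67e+03.


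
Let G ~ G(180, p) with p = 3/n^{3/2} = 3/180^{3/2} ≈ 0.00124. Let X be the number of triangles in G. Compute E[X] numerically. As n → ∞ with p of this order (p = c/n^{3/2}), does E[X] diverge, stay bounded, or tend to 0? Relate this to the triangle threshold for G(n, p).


Number of potential triangles: C(180, 3) = 955860.
Each occurs with probability p³ ≈ (0.00124)³ ≈ 1.91707e-09.
By linearity: E[X] = C(180, 3)·p³ ≈ 955860 · 1.91707e-09 ≈ 0.002.
Since α = 3/2 > 1, p = c/n^{3/2} = o(1/n) is below the triangle threshold p ~ 1/n. Asymptotically E[X] ~ (c³/6)·n^{3(1−α)} = (3³/6)·n^{-1.5} → 0, so by Markov's inequality G has no triangles w.h.p.

E[X] ≈ 0.002; in regime p = Θ(1/n^{3/2}) E[X] tends to 0 (below the triangle threshold p ~ 1/n).


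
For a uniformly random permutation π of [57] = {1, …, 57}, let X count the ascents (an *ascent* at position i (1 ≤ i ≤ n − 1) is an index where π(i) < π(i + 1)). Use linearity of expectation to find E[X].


Write X = Σ X_I over i = 1, …, 56, with X_I the indicator of one ascent.
There are 56 indicators.
For each fixed i, the pair (π(i), π(i+1)) is a uniformly random ordered pair of distinct values from {1, …, 57}; by symmetry P[π(i) < π(i+1)] = 1/2.
By linearity: E[X] = 56 · (1/2) = (57 − 1) · (1/2) = 28 ≈ 28.000.

E[X] = 28 = 28.000.


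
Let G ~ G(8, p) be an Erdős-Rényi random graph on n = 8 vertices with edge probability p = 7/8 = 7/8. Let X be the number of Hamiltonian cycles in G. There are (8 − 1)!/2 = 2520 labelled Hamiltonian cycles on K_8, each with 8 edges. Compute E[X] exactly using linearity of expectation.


K_8 has (8 − 1)!/2 = 2520 labelled Hamiltonian cycles.
For each such Hamiltonian cycle H, let X_H = 1 if all 8 edges of H are present in G. Then P[X_H = 1] = p^{8} = (7/8)^{8} = 5764801/16777216.
By linearity of expectation: E[X] = Σ_H E[X_H] = 2520 · p^{8} = 2520 · 5764801/16777216 = 1815912315/2097152.
Numerically: E[X] ≈ 865.9.

E[X] = 2520 · (7/8)^{8} = 1815912315/2097152 ≈ 865.9.


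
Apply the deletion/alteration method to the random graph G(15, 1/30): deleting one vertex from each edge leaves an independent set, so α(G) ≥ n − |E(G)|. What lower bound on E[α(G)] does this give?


E[|E(G)|] = C(15, 2)·p = 105 · (1/30) = 7/2.
E[α(G)] ≥ n − E[|E(G)|] = 15 − 7/2 = 23/2.
Numerically: ≈ 11.5000.
(This is only a lower bound; the true E[α(G)] may be larger.)

E[α(G)] ≥ 23/2 ≈ 11.5000.


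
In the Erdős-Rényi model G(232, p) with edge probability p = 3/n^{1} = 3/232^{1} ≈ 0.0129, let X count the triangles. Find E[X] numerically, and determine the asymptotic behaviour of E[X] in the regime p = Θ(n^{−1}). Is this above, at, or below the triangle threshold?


Number of potential triangles: C(232, 3) = 2054360.
Each occurs with probability p³ ≈ (0.0129)³ ≈ 2.16222e-06.
By linearity: E[X] = C(232, 3)·p³ ≈ 2054360 · 2.16222e-06 ≈ 4.442.
Here α = 1, so p = 3/n is exactly at the triangle threshold p ~ 1/n. Asymptotically E[X] → c³/6 = 3³/6 = 9/2 ≈ 4.500, a bounded constant. In this regime the triangle count is asymptotically Poisson(c³/6).

E[X] ≈ 4.442; in regime p = Θ(1/n^{1}) E[X] stays bounded (at the triangle threshold p ~ 1/n).


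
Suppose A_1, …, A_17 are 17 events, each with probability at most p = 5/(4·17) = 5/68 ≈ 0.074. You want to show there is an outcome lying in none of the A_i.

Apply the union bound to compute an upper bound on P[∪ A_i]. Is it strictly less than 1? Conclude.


Union bound: P[∪_{i=1}^{17} A_i] ≤ Σ_i P[A_i] ≤ 17·p = 17·(5/68) = 5/4.
Numerically: 5/4 ≈ 1.250.
Is 5/4 < 1? NO.
Since the bound 5/4 is ≥ 1, the union bound is uninformative here; it does NOT by itself certify existence.

17·p = 5/4 ≈ 1.250; existence NOT certified by the union bound.


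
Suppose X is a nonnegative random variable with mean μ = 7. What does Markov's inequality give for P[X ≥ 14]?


μ = E[X] = 7, a = 14.
Markov: P[X ≥ 14] ≤ μ/a = (7)/14 = 1/2.
Numerically: ≈ 0.500.
(Since a = 14 > μ = 7.000, the bound 1/2 is < 1 and informative.)

P[X ≥ 14] ≤ 1/2 ≈ 0.500.


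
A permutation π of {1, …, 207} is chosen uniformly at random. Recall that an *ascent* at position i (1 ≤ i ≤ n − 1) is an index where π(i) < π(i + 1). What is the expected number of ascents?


Write X = Σ X_I over i = 1, …, 206, with X_I the indicator of one ascent.
There are 206 indicators.
For each fixed i, the pair (π(i), π(i+1)) is a uniformly random ordered pair of distinct values from {1, …, 207}; by symmetry P[π(i) < π(i+1)] = 1/2.
By linearity: E[X] = 206 · (1/2) = (207 − 1) · (1/2) = 103 ≈ 103.00000.

E[X] = 103 = 103.00000.


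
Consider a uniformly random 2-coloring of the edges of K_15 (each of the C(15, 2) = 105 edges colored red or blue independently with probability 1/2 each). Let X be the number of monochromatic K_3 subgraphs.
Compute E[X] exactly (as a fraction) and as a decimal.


Let X = Σ_S X_S over the C(15, 3) = 455 subsets S of size 3, where X_S = 1 if the K_3 on S is monochromatic.
For a fixed S, the K_3 on S has C(3, 2) = 3 edges. P[all 3 edges red] = (1/2)^3, and likewise for blue, so P[monochromatic] = 2·(1/2)^3 = 2^{1 − 3} = 1/4.
By linearity: E[X] = C(15, 3) · 2^{1 − 3} = 455 · 1/4 = 455/4.
Numerically: E[X] ≈ 113.750.

E[X] = C(15,3)·2^(1−C(3,2)) = 455/4 ≈ 113.750.


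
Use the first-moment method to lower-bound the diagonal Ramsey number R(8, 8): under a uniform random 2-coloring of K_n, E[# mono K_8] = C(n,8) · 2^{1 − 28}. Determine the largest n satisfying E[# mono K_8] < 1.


We need C(n, 8) · 2^{1 − 28} < 1, i.e. C(n, 8) < 2^{28 − 1} = 134217728.
Check values of n near the boundary:
  n = 40: C(40, 8) = 76904685; 76904685 < 134217728? YES
  n = 41: C(41, 8) = 95548245; 95548245 < 134217728? YES
  n = 42: C(42, 8) = 118030185; 118030185 < 134217728? YES
  n = 43: C(43, 8) = 145008513; 145008513 < 134217728? NO
The largest n with C(n, 8) < 134217728 is n = 42 (where E[X] = 118030185/134217728 ≈ 0.8794). Hence R(8, 8) > 42, i.e. R(8, 8) ≥ 43.

Largest n = 42; hence R(8, 8) > 42.


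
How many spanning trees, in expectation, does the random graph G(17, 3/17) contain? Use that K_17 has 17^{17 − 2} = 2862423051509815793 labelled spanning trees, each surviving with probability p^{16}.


K_17 has 17^{17 − 2} = 2862423051509815793 labelled spanning trees.
For each such spanning tree H, let X_H = 1 if all 16 edges of H are present in G. Then P[X_H = 1] = p^{16} = (3/17)^{16} = 43046721/48661191875666868481.
By linearity of expectation: E[X] = Σ_H E[X_H] = 2862423051509815793 · p^{16} = 2862423051509815793 · 43046721/48661191875666868481 = 43046721/17.
Numerically: E[X] ≈ 2.53216e+06.

E[X] = 2862423051509815793 · (3/17)^{16} = 43046721/17 ≈ 2.53216e+06.


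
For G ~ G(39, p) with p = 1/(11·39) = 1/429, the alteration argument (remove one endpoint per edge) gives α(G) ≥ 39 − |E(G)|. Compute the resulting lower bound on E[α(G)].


E[|E(G)|] = C(39, 2)·p = 741 · (1/429) = 19/11.
E[α(G)] ≥ n − E[|E(G)|] = 39 − 19/11 = 410/11.
Numerically: ≈ 37.27273.
(This is only a lower bound; the true E[α(G)] may be larger.)

E[α(G)] ≥ 410/11 ≈ 37.27273.


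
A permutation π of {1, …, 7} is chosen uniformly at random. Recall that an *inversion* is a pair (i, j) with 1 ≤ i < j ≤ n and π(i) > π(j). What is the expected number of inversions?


Write X = Σ X_I over the C(7, 2) = 21 pairs i < j, with X_I the indicator of one inversion.
There are 21 indicators.
For each fixed pair i < j, the values π(i) and π(j) are two distinct elements of {1, …, 7} in uniformly random order; by symmetry P[π(i) > π(j)] = 1/2.
By linearity: E[X] = 21 · (1/2) = C(7, 2) · (1/2) = 21/2 = 21/2 ≈ 10.500.

E[X] = 21/2 = 10.500.


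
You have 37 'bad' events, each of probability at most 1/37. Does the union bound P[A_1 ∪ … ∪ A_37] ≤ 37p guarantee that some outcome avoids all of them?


Union bound: P[∪_{i=1}^{37} A_i] ≤ Σ_i P[A_i] ≤ 37·p = 37·(1/37) = 1.
Numerically: 1 ≈ 1.0000.
Is 1 < 1? NO.
Since the bound 1 is ≥ 1, the union bound is uninformative here; it does NOT by itself certify existence.

37·p = 1 ≈ 1.0000; existence NOT certified by the union bound.


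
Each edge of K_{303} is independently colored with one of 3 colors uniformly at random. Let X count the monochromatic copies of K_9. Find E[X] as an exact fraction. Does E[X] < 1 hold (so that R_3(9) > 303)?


E[X] = C(303, 9) · 3^{1 − 36} = 52617706925494425 · 3^{−35} = 52617706925494425/50031545098999707.
As a reduced fraction: E[X] = 17539235641831475/16677181699666569 ≈ 1.0516906.
Is E[X] < 1? NO.
Since E[X] ≥ 1, the first-moment bound is inconclusive at n = 303; it does NOT by itself certify R_3(9) > 303.

E[X] = 17539235641831475/16677181699666569 ≈ 1.0516906; E[X] ≥ 1; first-moment method inconclusive here.


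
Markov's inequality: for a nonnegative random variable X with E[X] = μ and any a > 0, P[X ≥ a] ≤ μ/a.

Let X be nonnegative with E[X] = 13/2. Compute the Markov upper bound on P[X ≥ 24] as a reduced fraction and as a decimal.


μ = E[X] = 13/2, a = 24.
Markov: P[X ≥ 24] ≤ μ/a = (13/2)/24 = 13/48.
Numerically: ≈ 0.2708.
(Since a = 24 > μ = 6.5000, the bound 13/48 is < 1 and informative.)

P[X ≥ 24] ≤ 13/48 ≈ 0.2708.


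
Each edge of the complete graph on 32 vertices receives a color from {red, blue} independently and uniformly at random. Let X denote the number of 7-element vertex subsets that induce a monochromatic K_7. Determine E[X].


Let X = Σ_S X_S over the C(32, 7) = 3365856 subsets S of size 7, where X_S = 1 if the K_7 on S is monochromatic.
For a fixed S, the K_7 on S has C(7, 2) = 21 edges. P[all 21 edges red] = (1/2)^21, and likewise for blue, so P[monochromatic] = 2·(1/2)^21 = 2^{1 − 21} = 1/1048576.
Summing: E[X] = C(32, 7) · 2^{1 − 21} = 3365856 · 1/1048576 = 105183/32768.
Numerically: E[X] ≈ 3.210.

E[X] = C(32,7)·2^(1−C(7,2)) = 105183/32768 ≈ 3.210.


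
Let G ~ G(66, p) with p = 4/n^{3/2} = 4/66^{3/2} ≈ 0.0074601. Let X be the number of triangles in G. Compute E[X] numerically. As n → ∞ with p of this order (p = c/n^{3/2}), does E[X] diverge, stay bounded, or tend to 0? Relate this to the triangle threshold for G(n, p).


Number of potential triangles: C(66, 3) = 45760.
Each occurs with probability p³ ≈ (0.0074601)³ ≈ 4.1517602e-07.
By linearity: E[X] = C(66, 3)·p³ ≈ 45760 · 4.1517602e-07 ≈ 0.01900.
Since α = 3/2 > 1, p = c/n^{3/2} = o(1/n) is below the triangle threshold p ~ 1/n. Asymptotically E[X] ~ (c³/6)·n^{3(1−α)} = (4³/6)·n^{-1.5} → 0, so by Markov's inequality G has no triangles w.h.p.

E[X] ≈ 0.01900; in regime p = Θ(1/n^{3/2}) E[X] tends to 0 (below the triangle threshold p ~ 1/n).


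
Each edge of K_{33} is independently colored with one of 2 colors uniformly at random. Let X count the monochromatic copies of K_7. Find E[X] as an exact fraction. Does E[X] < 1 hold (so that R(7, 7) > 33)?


E[X] = C(33, 7) · 2^{1 − 21} = 4272048 · 2^{−20} = 4272048/1048576.
As a reduced fraction: E[X] = 267003/65536 ≈ 4.0741425.
Is E[X] < 1? NO.
Since E[X] ≥ 1, the first-moment bound is inconclusive at n = 33; it does NOT by itself certify R(7, 7) > 33.

E[X] = 267003/65536 ≈ 4.0741425; E[X] ≥ 1; first-moment method inconclusive here.


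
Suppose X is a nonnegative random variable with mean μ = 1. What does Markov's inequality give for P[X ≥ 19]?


μ = E[X] = 1, a = 19.
Markov: P[X ≥ 19] ≤ μ/a = (1)/19 = 1/19.
Numerically: ≈ 0.05263.
(Since a = 19 > μ = 1.00000, the bound 1/19 is < 1 and informative.)

P[X ≥ 19] ≤ 1/19 ≈ 0.05263.


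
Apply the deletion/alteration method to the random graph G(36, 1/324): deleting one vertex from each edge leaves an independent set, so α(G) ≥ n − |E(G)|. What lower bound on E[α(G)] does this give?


E[|E(G)|] = C(36, 2)·p = 630 · (1/324) = 35/18.
E[α(G)] ≥ n − E[|E(G)|] = 36 − 35/18 = 613/18.
Numerically: ≈ 34.0556.
(This is only a lower bound; the true E[α(G)] may be larger.)

E[α(G)] ≥ 613/18 ≈ 34.0556.


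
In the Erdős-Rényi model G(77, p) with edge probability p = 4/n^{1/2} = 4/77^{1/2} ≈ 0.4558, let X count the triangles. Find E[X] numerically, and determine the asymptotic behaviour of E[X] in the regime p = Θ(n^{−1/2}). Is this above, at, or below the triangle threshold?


Number of potential triangles: C(77, 3) = 73150.
Each occurs with probability p³ ≈ (0.4558)³ ≈ 9.472048e-02.
By linearity: E[X] = C(77, 3)·p³ ≈ 73150 · 9.472048e-02 ≈ 6928.8030.
Since α = 1/2 < 1, p = c/n^{1/2} ≫ 1/n is above the triangle threshold p ~ 1/n. Asymptotically E[X] ~ (c³/6)·n^{3(1−α)} = (4³/6)·n^{1.5} → ∞; triangles are abundant w.h.p.

E[X] ≈ 6928.8030; in regime p = Θ(1/n^{1/2}) E[X] diverges (above the triangle threshold p ~ 1/n).


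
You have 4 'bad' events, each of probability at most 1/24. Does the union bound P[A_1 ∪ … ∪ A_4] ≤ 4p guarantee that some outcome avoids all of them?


Union bound: P[∪_{i=1}^{4} A_i] ≤ Σ_i P[A_i] ≤ 4·p = 4·(1/24) = 1/6.
Numerically: 1/6 ≈ 0.1667.
Is 1/6 < 1? YES.
Since P[∪ A_i] ≤ 1/6 < 1, the complement has P[∩ A_i^c] ≥ 1 − 1/6 = 5/6 > 0, so some outcome avoids every A_i.

4·p = 1/6 ≈ 0.1667; existence CERTIFIED by the union bound.


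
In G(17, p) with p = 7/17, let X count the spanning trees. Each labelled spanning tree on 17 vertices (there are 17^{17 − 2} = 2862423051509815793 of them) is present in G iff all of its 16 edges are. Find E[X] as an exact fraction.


K_17 has 17^{17 − 2} = 2862423051509815793 labelled spanning trees.
For each such spanning tree H, let X_H = 1 if all 16 edges of H are present in G. Then P[X_H = 1] = p^{16} = (7/17)^{16} = 33232930569601/48661191875666868481.
By linearity: E[X] = Σ_H E[X_H] = 2862423051509815793 · p^{16} = 2862423051509815793 · 33232930569601/48661191875666868481 = 33232930569601/17.
Numerically: E[X] ≈ 1.955e+12.

E[X] = 2862423051509815793 · (7/17)^{16} = 33232930569601/17 ≈ 1.955e+12.


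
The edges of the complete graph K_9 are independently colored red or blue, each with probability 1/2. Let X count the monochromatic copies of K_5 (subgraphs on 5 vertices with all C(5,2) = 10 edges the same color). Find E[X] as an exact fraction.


Let X = Σ_S X_S over the C(9, 5) = 126 subsets S of size 5, where X_S = 1 if the K_5 on S is monochromatic.
For a fixed S, the K_5 on S has C(5, 2) = 10 edges. P[all 10 edges red] = (1/2)^10, and likewise for blue, so P[monochromatic] = 2·(1/2)^10 = 2^{1 − 10} = 1/512.
Summing: E[X] = C(9, 5) · 2^{1 − 10} = 126 · 1/512 = 63/256.
Numerically: E[X] ≈ 0.2461.

E[X] = C(9,5)·2^(1−C(5,2)) = 63/256 ≈ 0.2461.


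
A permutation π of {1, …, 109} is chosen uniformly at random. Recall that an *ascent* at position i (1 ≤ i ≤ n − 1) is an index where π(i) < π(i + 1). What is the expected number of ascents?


Write X = Σ X_I over i = 1, …, 108, with X_I the indicator of one ascent.
There are 108 indicators.
For each fixed i, the pair (π(i), π(i+1)) is a uniformly random ordered pair of distinct values from {1, …, 109}; by symmetry P[π(i) < π(i+1)] = 1/2.
By linearity: E[X] = 108 · (1/2) = (109 − 1) · (1/2) = 54 ≈ 54.00000.

E[X] = 54 = 54.00000.


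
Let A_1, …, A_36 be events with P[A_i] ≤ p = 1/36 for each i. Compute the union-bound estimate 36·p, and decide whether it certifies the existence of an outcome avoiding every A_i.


Union bound: P[∪_{i=1}^{36} A_i] ≤ Σ_i P[A_i] ≤ 36·p = 36·(1/36) = 1.
Numerically: 1 ≈ 1.00000.
Is 1 < 1? NO.
Since the bound 1 is ≥ 1, the union bound is uninformative here; it does NOT by itself certify existence.

36·p = 1 ≈ 1.00000; existence NOT certified by the union bound.


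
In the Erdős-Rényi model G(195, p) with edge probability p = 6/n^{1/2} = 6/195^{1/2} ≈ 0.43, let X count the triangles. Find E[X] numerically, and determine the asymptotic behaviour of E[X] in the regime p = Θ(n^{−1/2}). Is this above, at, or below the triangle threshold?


Number of potential triangles: C(195, 3) = 1216865.
Each occurs with probability p³ ≈ (0.43)³ ≈ 7.93235e-02.
By linearity: E[X] = C(195, 3)·p³ ≈ 1216865 · 7.93235e-02 ≈ 96525.983.
Since α = 1/2 < 1, p = c/n^{1/2} ≫ 1/n is above the triangle threshold p ~ 1/n. Asymptotically E[X] ~ (c³/6)·n^{3(1−α)} = (6³/6)·n^{1.5} → ∞; triangles are abundant w.h.p.

E[X] ≈ 96525.983; in regime p = Θ(1/n^{1/2}) E[X] diverges (above the triangle threshold p ~ 1/n).


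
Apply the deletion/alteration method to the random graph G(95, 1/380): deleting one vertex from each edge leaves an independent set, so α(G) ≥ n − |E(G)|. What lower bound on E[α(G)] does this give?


E[|E(G)|] = C(95, 2)·p = 4465 · (1/380) = 47/4.
E[α(G)] ≥ n − E[|E(G)|] = 95 − 47/4 = 333/4.
Numerically: ≈ 83.2500.
(This is only a lower bound; the true E[α(G)] may be larger.)

E[α(G)] ≥ 333/4 ≈ 83.2500.


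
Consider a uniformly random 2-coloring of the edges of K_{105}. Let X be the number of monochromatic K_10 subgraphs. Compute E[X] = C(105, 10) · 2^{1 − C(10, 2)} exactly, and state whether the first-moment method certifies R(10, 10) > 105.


E[X] = C(105, 10) · 2^{1 − 45} = 28848458598960 · 2^{−44} = 28848458598960/17592186044416.
As a reduced fraction: E[X] = 1803028662435/1099511627776 ≈ 1.639845.
Is E[X] < 1? NO.
Since E[X] ≥ 1, the first-moment bound is inconclusive at n = 105; it does NOT by itself certify R(10, 10) > 105.

E[X] = 1803028662435/1099511627776 ≈ 1.639845; E[X] ≥ 1; first-moment method inconclusive here.


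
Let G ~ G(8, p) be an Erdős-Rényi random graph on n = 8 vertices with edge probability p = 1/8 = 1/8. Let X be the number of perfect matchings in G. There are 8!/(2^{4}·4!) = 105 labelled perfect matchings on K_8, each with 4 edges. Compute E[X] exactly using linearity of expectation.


K_8 has 8!/(2^{4}·4!) = 105 labelled perfect matchings.
For each such perfect matching H, let X_H = 1 if all 4 edges of H are present in G. Then P[X_H = 1] = p^{4} = (1/8)^{4} = 1/4096.
By linearity of expectation: E[X] = Σ_H E[X_H] = 105 · p^{4} = 105 · 1/4096 = 105/4096.
Numerically: E[X] ≈ 0.0256348.

E[X] = 105 · (1/8)^{4} = 105/4096 ≈ 0.0256348.


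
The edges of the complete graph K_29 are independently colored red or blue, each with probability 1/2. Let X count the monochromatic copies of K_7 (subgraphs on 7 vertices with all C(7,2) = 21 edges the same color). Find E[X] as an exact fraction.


Let X = Σ_S X_S over the C(29, 7) = 1560780 subsets S of size 7, where X_S = 1 if the K_7 on S is monochromatic.
For a fixed S, the K_7 on S has C(7, 2) = 21 edges. P[all 21 edges red] = (1/2)^21, and likewise for blue, so P[monochromatic] = 2·(1/2)^21 = 2^{1 − 21} = 1/1048576.
Summing: E[X] = C(29, 7) · 2^{1 − 21} = 1560780 · 1/1048576 = 390195/262144.
Numerically: E[X] ≈ 1.4885.

E[X] = C(29,7)·2^(1−C(7,2)) = 390195/262144 ≈ 1.4885.


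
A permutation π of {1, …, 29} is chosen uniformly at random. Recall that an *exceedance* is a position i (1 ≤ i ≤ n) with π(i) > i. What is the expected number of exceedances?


Write X = Σ_{i=1}^{29} X_i, where X_i = 1_{π(i) > i}.
For each fixed i, π(i) is uniform over {1, …, 29} (marginal of a uniform permutation), so P[π(i) > i] = (n − i)/n. Summing: Σ_{i=1}^{29} (n − i)/n = (0 + 1 + … + 28)/29 = 29(29 − 1)/(2·29) = (29 − 1)/2.
Hence E[X] = Σ_{i=1}^{29} (29 − i)/29 = 14 ≈ 14.00000.

E[X] = 14 = 14.00000.


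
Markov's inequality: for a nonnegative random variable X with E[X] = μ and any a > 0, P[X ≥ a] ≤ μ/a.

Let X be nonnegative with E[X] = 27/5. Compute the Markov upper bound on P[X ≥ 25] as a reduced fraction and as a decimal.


μ = E[X] = 27/5, a = 25.
Markov: P[X ≥ 25] ≤ μ/a = (27/5)/25 = 27/125.
Numerically: ≈ 0.21600.
(Since a = 25 > μ = 5.40000, the bound 27/125 is < 1 and informative.)

P[X ≥ 25] ≤ 27/125 ≈ 0.21600.


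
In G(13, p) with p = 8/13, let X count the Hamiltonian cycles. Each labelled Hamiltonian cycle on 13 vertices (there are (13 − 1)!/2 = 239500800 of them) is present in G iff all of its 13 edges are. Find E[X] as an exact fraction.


K_13 has (13 − 1)!/2 = 239500800 labelled Hamiltonian cycles.
For each such Hamiltonian cycle H, let X_H = 1 if all 13 edges of H are present in G. Then P[X_H = 1] = p^{13} = (8/13)^{13} = 549755813888/302875106592253.
By linearity of expectation: E[X] = Σ_H E[X_H] = 239500800 · p^{13} = 239500800 · 549755813888/302875106592253 = 131666957230827110400/302875106592253.
Numerically: E[X] ≈ 4.3472e+05.

E[X] = 239500800 · (8/13)^{13} = 131666957230827110400/302875106592253 ≈ 4.3472e+05.


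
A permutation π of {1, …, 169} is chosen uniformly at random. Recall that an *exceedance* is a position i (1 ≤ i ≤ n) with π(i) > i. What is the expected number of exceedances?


Write X = Σ_{i=1}^{169} X_i, where X_i = 1_{π(i) > i}.
For each fixed i, π(i) is uniform over {1, …, 169} (marginal of a uniform permutation), so P[π(i) > i] = (n − i)/n. Summing: Σ_{i=1}^{169} (n − i)/n = (0 + 1 + … + 168)/169 = 169(169 − 1)/(2·169) = (169 − 1)/2.
Hence E[X] = Σ_{i=1}^{169} (169 − i)/169 = 84 ≈ 84.00000.

E[X] = 84 = 84.00000.


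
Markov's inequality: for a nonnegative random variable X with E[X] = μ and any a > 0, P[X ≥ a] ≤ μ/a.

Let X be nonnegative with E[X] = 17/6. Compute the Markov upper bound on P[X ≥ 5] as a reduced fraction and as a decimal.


μ = E[X] = 17/6, a = 5.
Markov: P[X ≥ 5] ≤ μ/a = (17/6)/5 = 17/30.
Numerically: ≈ 0.56667.
(Since a = 5 > μ = 2.83333, the bound 17/30 is < 1 and informative.)

P[X ≥ 5] ≤ 17/30 ≈ 0.56667.


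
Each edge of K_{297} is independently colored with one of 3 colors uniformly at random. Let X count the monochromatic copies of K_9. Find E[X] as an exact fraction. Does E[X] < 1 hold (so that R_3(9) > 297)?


E[X] = C(297, 9) · 3^{1 − 36} = 43842345008337645 · 3^{−35} = 43842345008337645/50031545098999707.
As a reduced fraction: E[X] = 14614115002779215/16677181699666569 ≈ 0.8762940.
Is E[X] < 1? YES.
Since E[X] < 1, there exists a 3-coloring of K_{297} with no monochromatic K_9; hence R_3(9) > 297.

E[X] = 14614115002779215/16677181699666569 ≈ 0.8762940; E[X] < 1, so R_3(9) > 297.


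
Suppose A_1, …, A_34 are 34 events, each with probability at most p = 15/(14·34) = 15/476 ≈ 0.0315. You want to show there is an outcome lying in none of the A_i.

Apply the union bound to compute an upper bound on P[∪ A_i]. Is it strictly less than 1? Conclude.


Union bound: P[∪_{i=1}^{34} A_i] ≤ Σ_i P[A_i] ≤ 34·p = 34·(15/476) = 15/14.
Numerically: 15/14 ≈ 1.0714.
Is 15/14 < 1? NO.
Since the bound 15/14 is ≥ 1, the union bound is uninformative here; it does NOT by itself certify existence.

34·p = 15/14 ≈ 1.0714; existence NOT certified by the union bound.


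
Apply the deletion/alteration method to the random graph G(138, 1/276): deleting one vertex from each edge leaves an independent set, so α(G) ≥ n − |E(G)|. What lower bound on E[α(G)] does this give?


E[|E(G)|] = C(138, 2)·p = 9453 · (1/276) = 137/4.
E[α(G)] ≥ n − E[|E(G)|] = 138 − 137/4 = 415/4.
Numerically: ≈ 103.750.
(This is only a lower bound; the true E[α(G)] may be larger.)

E[α(G)] ≥ 415/4 ≈ 103.750.


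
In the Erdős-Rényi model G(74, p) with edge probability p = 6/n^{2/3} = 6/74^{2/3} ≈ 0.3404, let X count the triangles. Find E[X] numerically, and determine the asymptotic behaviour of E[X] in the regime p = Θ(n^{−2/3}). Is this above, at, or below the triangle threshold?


Number of potential triangles: C(74, 3) = 64824.
Each occurs with probability p³ ≈ (0.3404)³ ≈ 3.944485e-02.
By linearity: E[X] = C(74, 3)·p³ ≈ 64824 · 3.944485e-02 ≈ 2556.9730.
Since α = 2/3 < 1, p = c/n^{2/3} ≫ 1/n is above the triangle threshold p ~ 1/n. Asymptotically E[X] ~ (c³/6)·n^{3(1−α)} = (6³/6)·n^{1} → ∞; triangles are abundant w.h.p.

E[X] ≈ 2556.9730; in regime p = Θ(1/n^{2/3}) E[X] diverges (above the triangle threshold p ~ 1/n).


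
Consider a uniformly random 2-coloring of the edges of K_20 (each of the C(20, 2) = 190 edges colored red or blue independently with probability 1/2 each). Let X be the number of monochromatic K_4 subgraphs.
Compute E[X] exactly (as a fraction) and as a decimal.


Let X = Σ_S X_S over the C(20, 4) = 4845 subsets S of size 4, where X_S = 1 if the K_4 on S is monochromatic.
For a fixed S, the K_4 on S has C(4, 2) = 6 edges. P[all 6 edges red] = (1/2)^6, and likewise for blue, so P[monochromatic] = 2·(1/2)^6 = 2^{1 − 6} = 1/32.
By linearity of expectation: E[X] = C(20, 4) · 2^{1 − 6} = 4845 · 1/32 = 4845/32.
Numerically: E[X] ≈ 151.406.

E[X] = C(20,4)·2^(1−C(4,2)) = 4845/32 ≈ 151.406.


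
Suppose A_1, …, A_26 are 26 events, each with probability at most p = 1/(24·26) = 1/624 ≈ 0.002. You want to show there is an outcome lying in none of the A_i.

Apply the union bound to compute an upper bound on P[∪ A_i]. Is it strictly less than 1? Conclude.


Union bound: P[∪_{i=1}^{26} A_i] ≤ Σ_i P[A_i] ≤ 26·p = 26·(1/624) = 1/24.
Numerically: 1/24 ≈ 0.042.
Is 1/24 < 1? YES.
Since P[∪ A_i] ≤ 1/24 < 1, the complement has P[∩ A_i^c] ≥ 1 − 1/24 = 23/24 > 0, so some outcome avoids every A_i.

26·p = 1/24 ≈ 0.042; existence CERTIFIED by the union bound.


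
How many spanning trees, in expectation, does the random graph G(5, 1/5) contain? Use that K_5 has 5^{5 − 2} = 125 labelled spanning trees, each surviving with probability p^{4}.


K_5 has 5^{5 − 2} = 125 labelled spanning trees.
For each such spanning tree H, let X_H = 1 if all 4 edges of H are present in G. Then P[X_H = 1] = p^{4} = (1/5)^{4} = 1/625.
Summing the indicators: E[X] = Σ_H E[X_H] = 125 · p^{4} = 125 · 1/625 = 1/5.
Numerically: E[X] ≈ 0.2.

E[X] = 125 · (1/5)^{4} = 1/5 ≈ 0.2.


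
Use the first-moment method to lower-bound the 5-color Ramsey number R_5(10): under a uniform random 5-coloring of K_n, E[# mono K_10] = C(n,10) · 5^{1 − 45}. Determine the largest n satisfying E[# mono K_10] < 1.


We need C(n, 10) · 5^{1 − 45} < 1, i.e. C(n, 10) < 5^{45 − 1} = 5684341886080801486968994140625.
Check values of n near the boundary:
  n = 5387: C(5387, 10) = 5624406917627224603154306376491; 5624406917627224603154306376491 < 5684341886080801486968994140625? YES
  n = 5388: C(5388, 10) = 5634865093375880654852250419586; 5634865093375880654852250419586 < 5684341886080801486968994140625? YES
  n = 5389: C(5389, 10) = 5645340767466558997768874792926; 5645340767466558997768874792926 < 5684341886080801486968994140625? YES
  n = 5390: C(5390, 10) = 5655833965919099070255434039753; 5655833965919099070255434039753 < 5684341886080801486968994140625? YES
  n = 5391: C(5391, 10) = 5666344714787188828795213697883; 5666344714787188828795213697883 < 5684341886080801486968994140625? YES
  n = 5392: C(5392, 10) = 5676873040158402483252283957448; 5676873040158402483252283957448 < 5684341886080801486968994140625? YES
  n = 5393: C(5393, 10) = 5687418968154238267170642278008; 5687418968154238267170642278008 < 5684341886080801486968994140625? NO
  n = 5394: C(5394, 10) = 5697982524930156243149785372878; 5697982524930156243149785372878 < 5684341886080801486968994140625? NO
  n = 5395: C(5395, 10) = 5708563736675616143322765475706; 5708563736675616143322765475706 < 5684341886080801486968994140625? NO
The largest n with C(n, 10) < 5684341886080801486968994140625 is n = 5392 (where E[X] = 5676873040158402483252283957448/5684341886080801486968994140625 ≈ 0.999). Hence R_5(10) > 5392, i.e. R_5(10) ≥ 5393.

Largest n = 5392; hence R_5(10) > 5392.


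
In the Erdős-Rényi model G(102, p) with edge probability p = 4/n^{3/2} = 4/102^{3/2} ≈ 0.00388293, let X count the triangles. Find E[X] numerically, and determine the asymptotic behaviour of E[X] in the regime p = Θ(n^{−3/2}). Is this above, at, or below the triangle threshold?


Number of potential triangles: C(102, 3) = 171700.
Each occurs with probability p³ ≈ (0.00388293)³ ≈ 5.85435698e-08.
By linearity: E[X] = C(102, 3)·p³ ≈ 171700 · 5.85435698e-08 ≈ 0.010052.
Since α = 3/2 > 1, p = c/n^{3/2} = o(1/n) is below the triangle threshold p ~ 1/n. Asymptotically E[X] ~ (c³/6)·n^{3(1−α)} = (4³/6)·n^{-1.5} → 0, so by Markov's inequality G has no triangles w.h.p.

E[X] ≈ 0.010052; in regime p = Θ(1/n^{3/2}) E[X] tends to 0 (below the triangle threshold p ~ 1/n).


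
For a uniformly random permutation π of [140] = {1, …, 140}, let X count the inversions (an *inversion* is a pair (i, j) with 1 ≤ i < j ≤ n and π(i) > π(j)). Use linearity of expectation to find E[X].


Write X = Σ X_I over the C(140, 2) = 9730 pairs i < j, with X_I the indicator of one inversion.
There are 9730 indicators.
For each fixed pair i < j, the values π(i) and π(j) are two distinct elements of {1, …, 140} in uniformly random order; by symmetry P[π(i) > π(j)] = 1/2.
By linearity: E[X] = 9730 · (1/2) = C(140, 2) · (1/2) = 9730/2 = 4865 ≈ 4865.000000.

E[X] = 4865 = 4865.000000.


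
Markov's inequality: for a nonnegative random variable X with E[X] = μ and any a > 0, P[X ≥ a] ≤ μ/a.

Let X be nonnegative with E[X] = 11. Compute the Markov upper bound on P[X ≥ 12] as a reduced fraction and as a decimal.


μ = E[X] = 11, a = 12.
Markov: P[X ≥ 12] ≤ μ/a = (11)/12 = 11/12.
Numerically: ≈ 0.917.
(Since a = 12 > μ = 11.000, the bound 11/12 is < 1 and informative.)

P[X ≥ 12] ≤ 11/12 ≈ 0.917.


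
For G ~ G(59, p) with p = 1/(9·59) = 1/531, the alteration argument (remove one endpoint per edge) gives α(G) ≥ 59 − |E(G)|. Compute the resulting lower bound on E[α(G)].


E[|E(G)|] = C(59, 2)·p = 1711 · (1/531) = 29/9.
E[α(G)] ≥ n − E[|E(G)|] = 59 − 29/9 = 502/9.
Numerically: ≈ 55.778.
(This is only a lower bound; the true E[α(G)] may be larger.)

E[α(G)] ≥ 502/9 ≈ 55.778.


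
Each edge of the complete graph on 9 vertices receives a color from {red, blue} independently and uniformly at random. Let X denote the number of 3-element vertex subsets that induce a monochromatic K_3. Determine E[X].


Let X = Σ_S X_S over the C(9, 3) = 84 subsets S of size 3, where X_S = 1 if the K_3 on S is monochromatic.
For a fixed S, the K_3 on S has C(3, 2) = 3 edges. P[all 3 edges red] = (1/2)^3, and likewise for blue, so P[monochromatic] = 2·(1/2)^3 = 2^{1 − 3} = 1/4.
By linearity: E[X] = C(9, 3) · 2^{1 − 3} = 84 · 1/4 = 21.
Numerically: E[X] ≈ 21.00000.

E[X] = C(9,3)·2^(1−C(3,2)) = 21 ≈ 21.00000.


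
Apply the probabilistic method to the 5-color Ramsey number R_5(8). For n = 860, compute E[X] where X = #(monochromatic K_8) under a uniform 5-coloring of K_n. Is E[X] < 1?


E[X] = C(860, 8) · 5^{1 − 28} = 7182671140665308145 · 5^{−27} = 7182671140665308145/7450580596923828125.
As a reduced fraction: E[X] = 1436534228133061629/1490116119384765625 ≈ 0.9640.
Is E[X] < 1? YES.
Since E[X] < 1, there exists a 5-coloring of K_{860} with no monochromatic K_8; hence R_5(8) > 860.

E[X] = 1436534228133061629/1490116119384765625 ≈ 0.9640; E[X] < 1, so R_5(8) > 860.


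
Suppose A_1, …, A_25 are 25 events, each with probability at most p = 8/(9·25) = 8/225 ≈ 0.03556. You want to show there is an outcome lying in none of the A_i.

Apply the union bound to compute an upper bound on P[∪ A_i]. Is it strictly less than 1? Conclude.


Union bound: P[∪_{i=1}^{25} A_i] ≤ Σ_i P[A_i] ≤ 25·p = 25·(8/225) = 8/9.
Numerically: 8/9 ≈ 0.88889.
Is 8/9 < 1? YES.
Since P[∪ A_i] ≤ 8/9 < 1, the complement has P[∩ A_i^c] ≥ 1 − 8/9 = 1/9 > 0, so some outcome avoids every A_i.

25·p = 8/9 ≈ 0.88889; existence CERTIFIED by the union bound.


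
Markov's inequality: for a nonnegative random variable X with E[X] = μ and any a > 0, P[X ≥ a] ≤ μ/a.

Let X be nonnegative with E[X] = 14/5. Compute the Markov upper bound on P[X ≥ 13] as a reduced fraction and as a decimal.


μ = E[X] = 14/5, a = 13.
Markov: P[X ≥ 13] ≤ μ/a = (14/5)/13 = 14/65.
Numerically: ≈ 0.215.
(Since a = 13 > μ = 2.800, the bound 14/65 is < 1 and informative.)

P[X ≥ 13] ≤ 14/65 ≈ 0.215.


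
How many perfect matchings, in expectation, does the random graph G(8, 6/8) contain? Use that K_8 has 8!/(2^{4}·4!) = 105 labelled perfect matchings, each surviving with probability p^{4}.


K_8 has 8!/(2^{4}·4!) = 105 labelled perfect matchings.
For each such perfect matching H, let X_H = 1 if all 4 edges of H are present in G. Then P[X_H = 1] = p^{4} = (3/4)^{4} = 81/256.
By linearity: E[X] = Σ_H E[X_H] = 105 · p^{4} = 105 · 81/256 = 8505/256.
Numerically: E[X] ≈ 33.223.

E[X] = 105 · (3/4)^{4} = 8505/256 ≈ 33.223.


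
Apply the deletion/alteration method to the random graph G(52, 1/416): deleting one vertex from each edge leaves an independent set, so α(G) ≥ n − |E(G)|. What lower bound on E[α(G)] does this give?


E[|E(G)|] = C(52, 2)·p = 1326 · (1/416) = 51/16.
E[α(G)] ≥ n − E[|E(G)|] = 52 − 51/16 = 781/16.
Numerically: ≈ 48.81250.
(This is only a lower bound; the true E[α(G)] may be larger.)

E[α(G)] ≥ 781/16 ≈ 48.81250.


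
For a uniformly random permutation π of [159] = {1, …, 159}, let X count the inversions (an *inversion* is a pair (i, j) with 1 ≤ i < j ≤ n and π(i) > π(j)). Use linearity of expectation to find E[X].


Write X = Σ X_I over the C(159, 2) = 12561 pairs i < j, with X_I the indicator of one inversion.
There are 12561 indicators.
For each fixed pair i < j, the values π(i) and π(j) are two distinct elements of {1, …, 159} in uniformly random order; by symmetry P[π(i) > π(j)] = 1/2.
By linearity: E[X] = 12561 · (1/2) = C(159, 2) · (1/2) = 12561/2 = 12561/2 ≈ 6280.500.

E[X] = 12561/2 = 6280.500.


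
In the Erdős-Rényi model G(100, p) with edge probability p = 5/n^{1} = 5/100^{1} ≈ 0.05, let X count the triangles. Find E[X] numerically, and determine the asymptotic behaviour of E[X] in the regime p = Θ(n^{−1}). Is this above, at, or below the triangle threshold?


Number of potential triangles: C(100, 3) = 161700.
Each occurs with probability p³ ≈ (0.05)³ ≈ 1.25000000e-04.
By linearity: E[X] = C(100, 3)·p³ ≈ 161700 · 1.25000000e-04 ≈ 20.212500.
Here α = 1, so p = 5/n is exactly at the triangle threshold p ~ 1/n. Asymptotically E[X] → c³/6 = 5³/6 = 125/6 ≈ 20.833333, a bounded constant. In this regime the triangle count is asymptotically Poisson(c³/6).

E[X] ≈ 20.212500; in regime p = Θ(1/n^{1}) E[X] stays bounded (at the triangle threshold p ~ 1/n).
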